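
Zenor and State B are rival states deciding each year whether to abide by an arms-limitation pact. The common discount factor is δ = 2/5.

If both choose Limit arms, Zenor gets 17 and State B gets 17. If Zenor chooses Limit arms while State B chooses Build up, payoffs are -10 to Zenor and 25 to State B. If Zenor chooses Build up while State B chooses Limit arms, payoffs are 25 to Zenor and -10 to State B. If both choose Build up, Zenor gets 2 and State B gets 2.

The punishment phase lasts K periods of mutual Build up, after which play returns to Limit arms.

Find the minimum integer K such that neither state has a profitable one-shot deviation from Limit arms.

2

No profitable deviation requires (17−2)(δ+…+δ^K) ≥ 25−17, i.e. δ+…+δ^K ≥ 8/15 ≈ 0.5333.
With δ = 2/5, the partial sums are K=1: 0.4000, K=2: 0.5600.
K = 2 is the first length at which the sum reaches 0.5333.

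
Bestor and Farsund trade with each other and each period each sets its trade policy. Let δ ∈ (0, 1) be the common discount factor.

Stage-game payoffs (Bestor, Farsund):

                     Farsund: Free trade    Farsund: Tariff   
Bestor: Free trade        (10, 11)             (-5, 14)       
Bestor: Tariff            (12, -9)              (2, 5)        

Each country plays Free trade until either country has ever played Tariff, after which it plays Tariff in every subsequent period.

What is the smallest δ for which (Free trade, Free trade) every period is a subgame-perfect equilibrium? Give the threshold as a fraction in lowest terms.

1/3

Bestor's threshold: (12−10)/(12−2) = 1/5.
Farsund's threshold: (14−11)/(14−5) = 1/3.
1/5 < 1/3, so Farsund binds and δ* = 1/3.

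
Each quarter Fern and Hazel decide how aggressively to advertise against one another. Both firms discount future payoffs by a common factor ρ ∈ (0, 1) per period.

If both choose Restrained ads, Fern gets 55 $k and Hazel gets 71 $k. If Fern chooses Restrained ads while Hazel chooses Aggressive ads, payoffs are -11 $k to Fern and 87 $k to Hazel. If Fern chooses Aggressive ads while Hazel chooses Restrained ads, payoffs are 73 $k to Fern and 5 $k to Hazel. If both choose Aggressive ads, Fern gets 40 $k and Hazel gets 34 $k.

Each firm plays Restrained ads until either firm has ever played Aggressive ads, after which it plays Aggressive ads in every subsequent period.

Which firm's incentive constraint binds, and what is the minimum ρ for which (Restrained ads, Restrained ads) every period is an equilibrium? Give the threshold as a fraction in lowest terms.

Fern; ρ ≥ 6/11

For Fern: deviation gain 73−55 = 18, per-period punishment loss 55−40 = 15. IC gives ρ ≥ 18/33 = 6/11.
For Hazel: gain 16, loss 37 per period, so ρ ≥ 16/53.
The tighter constraint is Fern's, so cooperation needs ρ ≥ 6/11.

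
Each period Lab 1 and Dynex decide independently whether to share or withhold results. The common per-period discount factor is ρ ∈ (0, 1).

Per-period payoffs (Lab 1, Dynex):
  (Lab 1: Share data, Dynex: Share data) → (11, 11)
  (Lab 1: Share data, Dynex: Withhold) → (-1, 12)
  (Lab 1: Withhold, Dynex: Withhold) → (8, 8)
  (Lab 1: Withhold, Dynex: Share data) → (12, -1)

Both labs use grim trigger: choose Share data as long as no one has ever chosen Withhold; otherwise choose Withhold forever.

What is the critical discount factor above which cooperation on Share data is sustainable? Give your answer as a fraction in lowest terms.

Under grim trigger the critical discount factor is (T−C)/(T−P) with T = 12, C = 11, P = 8.
ρ* = (12−11)/(12−8) = 1/4.

1/4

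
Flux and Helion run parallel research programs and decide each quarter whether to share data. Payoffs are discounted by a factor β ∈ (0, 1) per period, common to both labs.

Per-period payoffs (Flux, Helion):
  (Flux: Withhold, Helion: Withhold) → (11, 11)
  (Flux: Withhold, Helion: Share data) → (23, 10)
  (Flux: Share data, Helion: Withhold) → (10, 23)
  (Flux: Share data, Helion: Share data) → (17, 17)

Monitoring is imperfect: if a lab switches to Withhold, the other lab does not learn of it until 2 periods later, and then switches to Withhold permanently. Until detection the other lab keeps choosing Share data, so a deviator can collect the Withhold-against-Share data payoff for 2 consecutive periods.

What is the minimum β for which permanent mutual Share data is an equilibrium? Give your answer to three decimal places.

A deviator earns 23 for 2 periods, then 11 forever; cooperating earns 17 forever. Multiplying the IC by (1−β):
17 ≥ 23(1−β^2) + 11β^2, so 12·β^2 ≥ 6 and β^2 ≥ 1/2.
β ≥ (1/2)^(1/2) ≈ 0.707.

0.707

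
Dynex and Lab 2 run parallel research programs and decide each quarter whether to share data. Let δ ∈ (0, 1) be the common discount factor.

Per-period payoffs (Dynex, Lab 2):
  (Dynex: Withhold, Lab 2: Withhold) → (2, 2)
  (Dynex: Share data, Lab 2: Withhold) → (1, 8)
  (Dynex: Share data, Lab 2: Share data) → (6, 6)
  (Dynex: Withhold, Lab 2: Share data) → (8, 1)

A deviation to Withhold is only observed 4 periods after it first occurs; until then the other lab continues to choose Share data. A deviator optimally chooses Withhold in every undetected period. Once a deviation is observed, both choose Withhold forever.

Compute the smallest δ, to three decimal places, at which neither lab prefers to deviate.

0.760

Deviating for the 4 undetected periods gains 8−6 = 2 per period over cooperation, then loses 6−2 = 4 per period forever once punishment starts.
Gain: 2(1 + δ + … + δ^3); loss: 4·δ^4/(1−δ).
No profitable deviation ⇔ 2(1−δ^4) ≤ 4·δ^4, i.e. δ^4 ≥ 2/(2+4) = 1/3.
Hence δ ≥ (1/3)^(1/4) ≈ 0.760.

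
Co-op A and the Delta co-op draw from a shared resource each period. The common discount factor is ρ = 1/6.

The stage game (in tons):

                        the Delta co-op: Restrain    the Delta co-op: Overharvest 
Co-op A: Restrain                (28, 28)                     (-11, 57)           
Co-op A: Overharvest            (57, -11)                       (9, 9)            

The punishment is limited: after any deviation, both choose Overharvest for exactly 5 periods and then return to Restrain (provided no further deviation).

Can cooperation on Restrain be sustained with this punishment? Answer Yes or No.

No

A one-shot deviation gives 57 now, then 9 for 5 periods, then back to 28.
Gain from deviating: (57−28) today; loss: (28−9) in each of the next 5 periods.
No-deviation condition: (28−9)(ρ+…+ρ^5) ≥ 57−28, i.e. ρ+…+ρ^5 ≥ 29/19.
At ρ = 1/6: ρ+…+ρ^5 = 0.2000 < 1.5263.
So cooperation is not sustainable.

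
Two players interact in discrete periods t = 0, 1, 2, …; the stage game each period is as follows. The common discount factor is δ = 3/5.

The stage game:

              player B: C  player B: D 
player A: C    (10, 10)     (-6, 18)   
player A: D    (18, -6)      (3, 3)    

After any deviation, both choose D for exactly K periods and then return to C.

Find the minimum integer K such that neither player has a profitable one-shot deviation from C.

No profitable deviation requires (10−3)(δ+…+δ^K) ≥ 18−10, i.e. δ+…+δ^K ≥ 8/7 ≈ 1.1429.
With δ = 3/5, the partial sums are K=1: 0.6000, K=2: 0.9600, K=3: 1.1760.
K = 3 is the first length at which the sum reaches 1.1429.

3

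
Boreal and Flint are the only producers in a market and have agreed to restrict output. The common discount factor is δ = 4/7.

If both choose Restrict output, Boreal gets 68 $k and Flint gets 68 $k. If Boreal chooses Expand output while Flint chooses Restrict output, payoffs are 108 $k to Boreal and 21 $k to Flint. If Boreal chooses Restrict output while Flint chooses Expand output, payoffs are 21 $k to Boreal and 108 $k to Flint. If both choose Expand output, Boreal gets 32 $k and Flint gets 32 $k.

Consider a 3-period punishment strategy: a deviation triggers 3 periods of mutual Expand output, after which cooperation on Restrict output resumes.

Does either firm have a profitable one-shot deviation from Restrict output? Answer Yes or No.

A one-shot deviation gives 108 now, then 32 for 3 periods, then back to 68.
Gain from deviating: (108−68) today; loss: (68−32) in each of the next 3 periods.
No-deviation condition: (68−32)(δ+…+δ^3) ≥ 108−68, i.e. δ+…+δ^3 ≥ 10/9.
At δ = 4/7: δ+…+δ^3 = 1.0845 < 1.1111.
So cooperation is not sustainable.

Yes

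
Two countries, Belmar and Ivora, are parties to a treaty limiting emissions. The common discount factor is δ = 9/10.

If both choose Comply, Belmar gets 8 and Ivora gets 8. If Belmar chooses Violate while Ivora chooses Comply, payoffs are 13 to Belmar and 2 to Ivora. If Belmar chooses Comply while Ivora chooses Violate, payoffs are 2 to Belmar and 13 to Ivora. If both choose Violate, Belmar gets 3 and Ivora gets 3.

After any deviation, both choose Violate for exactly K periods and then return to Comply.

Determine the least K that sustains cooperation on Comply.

2

No profitable deviation requires (8−3)(δ+…+δ^K) ≥ 13−8, i.e. δ+…+δ^K ≥ 1 ≈ 1.0000.
With δ = 9/10, the partial sums are K=1: 0.9000, K=2: 1.7100.
K = 2 is the first length at which the sum reaches 1.0000.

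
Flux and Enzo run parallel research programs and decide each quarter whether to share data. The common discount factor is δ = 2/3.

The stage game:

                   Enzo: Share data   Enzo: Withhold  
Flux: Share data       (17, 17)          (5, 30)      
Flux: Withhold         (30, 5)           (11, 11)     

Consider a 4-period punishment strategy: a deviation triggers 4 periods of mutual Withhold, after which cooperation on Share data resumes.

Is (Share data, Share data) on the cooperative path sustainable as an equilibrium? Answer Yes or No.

A one-shot deviation gives 30 now, then 11 for 4 periods, then back to 17.
Gain from deviating: (30−17) today; loss: (17−11) in each of the next 4 periods.
No-deviation condition: (17−11)(δ+…+δ^4) ≥ 30−17, i.e. δ+…+δ^4 ≥ 13/6.
At δ = 2/3: δ+…+δ^4 = 1.6049 < 2.1667.
So cooperation is not sustainable.

No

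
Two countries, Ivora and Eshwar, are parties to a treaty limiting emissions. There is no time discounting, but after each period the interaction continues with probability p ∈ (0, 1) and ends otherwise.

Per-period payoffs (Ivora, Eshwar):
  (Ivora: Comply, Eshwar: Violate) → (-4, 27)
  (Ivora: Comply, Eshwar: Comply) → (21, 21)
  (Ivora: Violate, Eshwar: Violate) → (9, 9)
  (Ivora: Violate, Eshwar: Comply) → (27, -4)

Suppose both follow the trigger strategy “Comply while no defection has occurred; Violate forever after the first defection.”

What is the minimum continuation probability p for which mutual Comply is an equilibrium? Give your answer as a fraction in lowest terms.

With no time discounting, the continuation probability p plays the role of the discount factor.
Grim-trigger IC: 21/(1−p) ≥ 27 + 9p/(1−p) ⇒ p ≥ (27−21)/(27−9) = 1/3.

1/3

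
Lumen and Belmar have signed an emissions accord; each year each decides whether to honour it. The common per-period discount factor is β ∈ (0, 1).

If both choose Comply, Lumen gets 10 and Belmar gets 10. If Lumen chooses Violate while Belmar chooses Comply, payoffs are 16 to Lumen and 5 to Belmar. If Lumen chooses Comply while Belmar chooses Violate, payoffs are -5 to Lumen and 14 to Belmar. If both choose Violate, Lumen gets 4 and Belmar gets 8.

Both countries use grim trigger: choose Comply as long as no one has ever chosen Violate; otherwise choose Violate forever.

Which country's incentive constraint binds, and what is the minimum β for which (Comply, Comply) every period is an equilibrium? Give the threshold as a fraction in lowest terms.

Lumen: cooperation gives 10 each period; deviation gives 16 once then 4 forever.
  10/(1−β) ≥ 16 + 4β/(1−β) ⇒ β ≥ 6/12 = 1/2.
Belmar: cooperation gives 10 each period; deviation gives 14 once then 8 forever.
  β ≥ 4/6 = 2/3.
Both must hold, so the binding constraint is Belmar's: β ≥ 2/3.

Belmar; β ≥ 2/3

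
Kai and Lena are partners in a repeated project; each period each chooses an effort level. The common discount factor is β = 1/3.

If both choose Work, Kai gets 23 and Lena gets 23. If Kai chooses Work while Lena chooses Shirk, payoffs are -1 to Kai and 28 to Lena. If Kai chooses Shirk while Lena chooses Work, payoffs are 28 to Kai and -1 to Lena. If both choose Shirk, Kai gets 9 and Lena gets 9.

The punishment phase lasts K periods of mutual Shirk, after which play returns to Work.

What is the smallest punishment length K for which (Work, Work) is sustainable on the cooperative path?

IC: β(1−β^K)/(1−β) ≥ (28−23)/(23−9) = 5/14.
With β = 1/3: need 1 − β^K ≥ 5/14·(1−1/3)/(1/3), i.e. β^K ≤ 0.2857.
Since (1/3)^1 = 0.3333 and (1/3)^2 = 0.1111, the smallest such K is 2.

2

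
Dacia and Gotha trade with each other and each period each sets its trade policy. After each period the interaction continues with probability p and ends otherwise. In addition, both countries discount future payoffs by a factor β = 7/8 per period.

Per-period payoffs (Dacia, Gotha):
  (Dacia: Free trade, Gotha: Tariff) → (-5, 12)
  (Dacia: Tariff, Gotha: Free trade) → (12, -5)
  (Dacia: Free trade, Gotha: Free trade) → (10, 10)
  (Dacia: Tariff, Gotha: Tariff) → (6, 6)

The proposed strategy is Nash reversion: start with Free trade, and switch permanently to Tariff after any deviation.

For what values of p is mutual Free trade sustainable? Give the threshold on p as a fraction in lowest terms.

8/21

Expected continuation weight on next period's payoff is β·p = 7/8·p, which plays the role of the discount factor.
Cooperation requires 7/8·p ≥ (12−10)/(12−6) = 1/3, hence p ≥ 8/21.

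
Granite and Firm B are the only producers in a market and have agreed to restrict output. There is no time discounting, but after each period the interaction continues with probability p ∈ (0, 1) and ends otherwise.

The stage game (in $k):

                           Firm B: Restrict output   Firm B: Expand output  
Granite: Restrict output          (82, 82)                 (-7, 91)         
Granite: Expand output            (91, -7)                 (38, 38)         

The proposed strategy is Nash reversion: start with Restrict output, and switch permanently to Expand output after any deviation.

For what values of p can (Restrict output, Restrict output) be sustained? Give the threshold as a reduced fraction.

9/53

Expected cooperation value is 82 + p·82 + p²·82 + … = 82/(1−p); deviation gives 91 + p·38/(1−p).
82 ≥ 91(1−p) + 38p ⇒ 53p ≥ 9 ⇒ p ≥ 9/53.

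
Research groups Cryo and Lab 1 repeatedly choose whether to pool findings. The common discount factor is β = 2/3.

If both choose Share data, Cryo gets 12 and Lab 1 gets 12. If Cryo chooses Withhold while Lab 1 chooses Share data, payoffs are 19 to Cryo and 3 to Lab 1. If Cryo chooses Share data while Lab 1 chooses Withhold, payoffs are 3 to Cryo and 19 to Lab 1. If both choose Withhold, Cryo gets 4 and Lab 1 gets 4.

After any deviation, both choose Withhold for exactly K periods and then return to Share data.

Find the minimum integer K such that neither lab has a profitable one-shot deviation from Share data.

Need Σ_{k=1}^{K} β^k ≥ (19−12)/(12−4) = 0.8750 at β = 2/3.
At K = 1 the sum is 0.6667 < 0.8750; at K = 2 it is 1.1111 ≥ 0.8750.
So the minimum punishment length is K = 2.

2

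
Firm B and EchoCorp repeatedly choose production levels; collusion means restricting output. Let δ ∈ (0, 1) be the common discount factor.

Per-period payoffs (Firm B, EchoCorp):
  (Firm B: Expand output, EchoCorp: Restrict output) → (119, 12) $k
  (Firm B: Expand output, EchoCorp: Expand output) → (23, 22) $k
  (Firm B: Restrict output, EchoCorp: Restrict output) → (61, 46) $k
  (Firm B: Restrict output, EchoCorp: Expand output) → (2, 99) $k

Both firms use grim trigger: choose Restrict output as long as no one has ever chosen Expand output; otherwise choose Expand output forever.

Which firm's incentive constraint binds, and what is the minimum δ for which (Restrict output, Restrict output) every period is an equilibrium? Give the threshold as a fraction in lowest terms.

EchoCorp; δ ≥ 53/77

Firm B's threshold: (119−61)/(119−23) = 29/48.
EchoCorp's threshold: (99−46)/(99−22) = 53/77.
29/48 < 53/77, so EchoCorp binds and δ* = 53/77.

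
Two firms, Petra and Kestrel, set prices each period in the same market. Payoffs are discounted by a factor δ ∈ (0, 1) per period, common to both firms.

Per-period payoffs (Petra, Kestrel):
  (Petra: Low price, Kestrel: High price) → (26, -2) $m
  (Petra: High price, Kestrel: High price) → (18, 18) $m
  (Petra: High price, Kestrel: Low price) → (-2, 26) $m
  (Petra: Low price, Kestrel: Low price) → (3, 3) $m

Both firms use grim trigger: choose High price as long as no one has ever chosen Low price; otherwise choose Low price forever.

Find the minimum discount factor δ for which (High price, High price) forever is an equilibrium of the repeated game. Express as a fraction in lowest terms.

Cooperation forever yields 18 each period: 18/(1−δ).
Deviating yields 26 once, then 3 forever: 26 + 3δ/(1−δ).
No profitable deviation requires 18/(1−δ) ≥ 26 + 3δ/(1−δ).
Multiplying by (1−δ): 18 ≥ 26(1−δ) + 3δ = 26 − 23δ.
So 23δ ≥ 8, i.e. δ ≥ 8/23.

8/23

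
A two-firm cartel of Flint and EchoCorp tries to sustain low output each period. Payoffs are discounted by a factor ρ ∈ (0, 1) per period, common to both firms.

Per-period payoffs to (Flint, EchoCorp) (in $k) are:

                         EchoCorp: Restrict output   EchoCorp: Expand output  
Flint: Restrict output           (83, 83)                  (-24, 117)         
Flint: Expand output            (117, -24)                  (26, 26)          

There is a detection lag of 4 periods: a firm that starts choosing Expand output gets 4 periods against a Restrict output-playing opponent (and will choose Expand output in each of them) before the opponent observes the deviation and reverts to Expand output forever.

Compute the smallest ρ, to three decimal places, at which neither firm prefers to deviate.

0.782

The best deviation is to choose Expand output for all 4 undetected periods, earning 117 each, then 26 forever once detected.
Deviation value: 117(1−ρ^4)/(1−ρ) + 26ρ^4/(1−ρ); cooperation value: 83/(1−ρ).
IC: 83 ≥ 117(1−ρ^4) + 26ρ^4 = 117 − 91ρ^4.
So ρ^4 ≥ 34/91, giving ρ ≥ (34/91)^(1/4) ≈ 0.782.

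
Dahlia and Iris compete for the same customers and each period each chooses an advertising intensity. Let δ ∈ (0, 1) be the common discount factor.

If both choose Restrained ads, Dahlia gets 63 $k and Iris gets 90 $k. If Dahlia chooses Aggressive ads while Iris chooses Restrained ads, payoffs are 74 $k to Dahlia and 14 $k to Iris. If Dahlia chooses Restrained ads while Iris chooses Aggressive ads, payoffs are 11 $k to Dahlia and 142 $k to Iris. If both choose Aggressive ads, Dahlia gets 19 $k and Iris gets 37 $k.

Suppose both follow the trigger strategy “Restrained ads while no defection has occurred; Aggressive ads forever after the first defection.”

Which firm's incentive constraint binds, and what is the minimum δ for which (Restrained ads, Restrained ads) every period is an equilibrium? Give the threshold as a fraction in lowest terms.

Dahlia's threshold: (74−63)/(74−19) = 1/5.
Iris's threshold: (142−90)/(142−37) = 52/105.
1/5 < 52/105, so Iris binds and δ* = 52/105.

Iris; δ ≥ 52/105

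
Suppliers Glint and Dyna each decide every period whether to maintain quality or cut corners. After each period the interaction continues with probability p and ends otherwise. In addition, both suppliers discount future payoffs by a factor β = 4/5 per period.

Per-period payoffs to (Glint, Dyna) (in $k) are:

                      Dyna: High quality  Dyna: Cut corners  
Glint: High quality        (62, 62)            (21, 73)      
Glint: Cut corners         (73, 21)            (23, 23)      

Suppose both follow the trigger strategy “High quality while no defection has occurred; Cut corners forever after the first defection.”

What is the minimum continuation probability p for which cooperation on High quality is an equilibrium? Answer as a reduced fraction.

11/40

Expected continuation weight on next period's payoff is β·p = 4/5·p, which plays the role of the discount factor.
Cooperation requires 4/5·p ≥ (73−62)/(73−23) = 11/50, hence p ≥ 11/40.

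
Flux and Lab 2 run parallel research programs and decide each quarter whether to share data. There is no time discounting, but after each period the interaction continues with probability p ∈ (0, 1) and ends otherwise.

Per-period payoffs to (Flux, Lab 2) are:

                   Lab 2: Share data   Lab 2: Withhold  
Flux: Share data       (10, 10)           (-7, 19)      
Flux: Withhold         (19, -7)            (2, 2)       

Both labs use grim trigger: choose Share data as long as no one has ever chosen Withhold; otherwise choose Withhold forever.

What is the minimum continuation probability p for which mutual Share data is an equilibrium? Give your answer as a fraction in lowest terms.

9/17

With no time discounting, the continuation probability p plays the role of the discount factor.
Grim-trigger IC: 10/(1−p) ≥ 19 + 2p/(1−p) ⇒ p ≥ (19−10)/(19−2) = 9/17.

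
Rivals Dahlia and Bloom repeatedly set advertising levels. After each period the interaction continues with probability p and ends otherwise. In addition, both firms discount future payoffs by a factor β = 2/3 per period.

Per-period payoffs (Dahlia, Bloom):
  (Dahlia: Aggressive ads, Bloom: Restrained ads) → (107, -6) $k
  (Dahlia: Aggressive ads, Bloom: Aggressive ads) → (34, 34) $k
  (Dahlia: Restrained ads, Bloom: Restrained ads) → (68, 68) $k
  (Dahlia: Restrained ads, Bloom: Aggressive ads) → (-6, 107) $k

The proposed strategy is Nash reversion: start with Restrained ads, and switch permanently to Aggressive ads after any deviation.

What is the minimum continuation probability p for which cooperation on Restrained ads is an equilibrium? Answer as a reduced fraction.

With continuation probability p and discount β, the effective per-period discount factor is βp.
Grim-trigger IC: βp ≥ (107−68)/(107−34) = 39/73.
So p ≥ (39/73)/(2/3) = 117/146.

117/146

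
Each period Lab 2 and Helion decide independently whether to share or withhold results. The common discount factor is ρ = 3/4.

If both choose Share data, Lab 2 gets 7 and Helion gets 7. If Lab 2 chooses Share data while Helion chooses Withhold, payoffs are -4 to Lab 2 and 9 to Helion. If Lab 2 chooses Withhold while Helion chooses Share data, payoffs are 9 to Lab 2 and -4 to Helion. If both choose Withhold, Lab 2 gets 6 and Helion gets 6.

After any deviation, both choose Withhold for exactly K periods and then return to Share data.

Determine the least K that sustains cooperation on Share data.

4

No profitable deviation requires (7−6)(ρ+…+ρ^K) ≥ 9−7, i.e. ρ+…+ρ^K ≥ 2 ≈ 2.0000.
With ρ = 3/4, the partial sums are K=1: 0.7500, K=2: 1.3125, K=3: 1.7344, K=4: 2.0508.
K = 4 is the first length at which the sum reaches 2.0000.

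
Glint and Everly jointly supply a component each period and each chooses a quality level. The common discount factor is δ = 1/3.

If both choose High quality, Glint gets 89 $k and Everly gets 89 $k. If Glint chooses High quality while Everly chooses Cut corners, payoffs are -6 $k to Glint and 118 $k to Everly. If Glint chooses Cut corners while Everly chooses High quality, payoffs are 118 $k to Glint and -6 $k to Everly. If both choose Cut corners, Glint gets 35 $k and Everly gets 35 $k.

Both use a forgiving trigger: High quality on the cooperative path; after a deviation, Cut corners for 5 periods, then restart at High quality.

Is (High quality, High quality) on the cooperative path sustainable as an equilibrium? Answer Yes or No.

No

A one-shot deviation gives 118 now, then 35 for 5 periods, then back to 89.
Gain from deviating: (118−89) today; loss: (89−35) in each of the next 5 periods.
No-deviation condition: (89−35)(δ+…+δ^5) ≥ 118−89, i.e. δ+…+δ^5 ≥ 29/54.
At δ = 1/3: δ+…+δ^5 = 0.4979 < 0.5370.
So cooperation is not sustainable.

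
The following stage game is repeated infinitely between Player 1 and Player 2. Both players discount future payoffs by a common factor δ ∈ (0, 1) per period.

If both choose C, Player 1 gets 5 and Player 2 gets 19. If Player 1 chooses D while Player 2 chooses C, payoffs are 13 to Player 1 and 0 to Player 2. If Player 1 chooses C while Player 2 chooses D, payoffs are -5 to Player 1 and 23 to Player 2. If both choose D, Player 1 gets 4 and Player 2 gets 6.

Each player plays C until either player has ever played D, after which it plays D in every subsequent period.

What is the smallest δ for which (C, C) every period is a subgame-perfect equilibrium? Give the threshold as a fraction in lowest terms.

Player 1's threshold: (13−5)/(13−4) = 8/9.
Player 2's threshold: (23−19)/(23−6) = 4/17.
8/9 > 4/17, so Player 1 binds and δ* = 8/9.

8/9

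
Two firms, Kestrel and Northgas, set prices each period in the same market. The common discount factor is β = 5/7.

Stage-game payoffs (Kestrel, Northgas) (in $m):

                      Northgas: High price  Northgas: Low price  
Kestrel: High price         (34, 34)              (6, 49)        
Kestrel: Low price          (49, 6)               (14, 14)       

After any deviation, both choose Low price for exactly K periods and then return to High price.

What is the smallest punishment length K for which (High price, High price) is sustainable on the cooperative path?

IC: β(1−β^K)/(1−β) ≥ (49−34)/(34−14) = 3/4.
With β = 5/7: need 1 − β^K ≥ 3/4·(1−5/7)/(5/7), i.e. β^K ≤ 0.7000.
Since (5/7)^1 = 0.7143 and (5/7)^2 = 0.5102, the smallest such K is 2.

2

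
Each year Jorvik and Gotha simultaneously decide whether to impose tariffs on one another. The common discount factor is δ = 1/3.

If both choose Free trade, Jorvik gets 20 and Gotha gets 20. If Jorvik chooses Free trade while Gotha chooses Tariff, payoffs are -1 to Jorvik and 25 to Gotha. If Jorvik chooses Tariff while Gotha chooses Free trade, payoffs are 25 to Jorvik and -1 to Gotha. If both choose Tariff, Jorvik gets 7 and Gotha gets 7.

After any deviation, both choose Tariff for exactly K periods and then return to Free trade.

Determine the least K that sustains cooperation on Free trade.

2

No profitable deviation requires (20−7)(δ+…+δ^K) ≥ 25−20, i.e. δ+…+δ^K ≥ 5/13 ≈ 0.3846.
With δ = 1/3, the partial sums are K=1: 0.3333, K=2: 0.4444.
K = 2 is the first length at which the sum reaches 0.3846.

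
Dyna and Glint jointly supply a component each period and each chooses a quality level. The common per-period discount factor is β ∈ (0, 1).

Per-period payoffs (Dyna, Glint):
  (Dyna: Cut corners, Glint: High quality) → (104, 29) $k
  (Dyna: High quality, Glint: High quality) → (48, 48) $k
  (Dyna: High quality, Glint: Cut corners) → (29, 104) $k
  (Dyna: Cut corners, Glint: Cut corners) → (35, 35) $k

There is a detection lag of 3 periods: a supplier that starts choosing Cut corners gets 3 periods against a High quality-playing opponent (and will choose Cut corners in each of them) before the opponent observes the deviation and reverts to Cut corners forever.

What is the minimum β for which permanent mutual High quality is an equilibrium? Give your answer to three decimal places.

The best deviation is to choose Cut corners for all 3 undetected periods, earning 104 each, then 35 forever once detected.
Deviation value: 104(1−β^3)/(1−β) + 35β^3/(1−β); cooperation value: 48/(1−β).
IC: 48 ≥ 104(1−β^3) + 35β^3 = 104 − 69β^3.
So β^3 ≥ 56/69, giving β ≥ (56/69)^(1/3) ≈ 0.933.

0.933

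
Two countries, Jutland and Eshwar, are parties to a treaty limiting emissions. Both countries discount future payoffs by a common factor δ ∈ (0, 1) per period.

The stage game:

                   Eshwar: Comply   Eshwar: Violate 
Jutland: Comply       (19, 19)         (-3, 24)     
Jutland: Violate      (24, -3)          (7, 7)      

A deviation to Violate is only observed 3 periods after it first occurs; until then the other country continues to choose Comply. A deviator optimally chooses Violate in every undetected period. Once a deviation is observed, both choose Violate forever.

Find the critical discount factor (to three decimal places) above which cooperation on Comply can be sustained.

0.665

A deviator earns 24 for 3 periods, then 7 forever; cooperating earns 19 forever. Multiplying the IC by (1−δ):
19 ≥ 24(1−δ^3) + 7δ^3, so 17·δ^3 ≥ 5 and δ^3 ≥ 5/17.
δ ≥ (5/17)^(1/3) ≈ 0.665.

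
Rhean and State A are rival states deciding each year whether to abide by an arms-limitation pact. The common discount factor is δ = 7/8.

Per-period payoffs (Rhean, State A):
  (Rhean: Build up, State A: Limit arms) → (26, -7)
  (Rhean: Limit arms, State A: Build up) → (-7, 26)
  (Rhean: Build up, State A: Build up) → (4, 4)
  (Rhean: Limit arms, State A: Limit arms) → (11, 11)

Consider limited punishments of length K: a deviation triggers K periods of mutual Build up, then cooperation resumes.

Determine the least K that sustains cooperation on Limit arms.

3

No profitable deviation requires (11−4)(δ+…+δ^K) ≥ 26−11, i.e. δ+…+δ^K ≥ 15/7 ≈ 2.1429.
With δ = 7/8, the partial sums are K=1: 0.8750, K=2: 1.6406, K=3: 2.3105.
K = 3 is the first length at which the sum reaches 2.1429.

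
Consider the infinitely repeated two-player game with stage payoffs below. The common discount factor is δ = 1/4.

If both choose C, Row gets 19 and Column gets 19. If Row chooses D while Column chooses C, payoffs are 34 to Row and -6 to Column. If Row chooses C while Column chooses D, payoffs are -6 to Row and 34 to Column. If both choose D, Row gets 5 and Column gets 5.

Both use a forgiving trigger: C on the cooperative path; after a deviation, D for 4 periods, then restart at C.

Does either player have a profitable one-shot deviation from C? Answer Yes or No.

Yes

Comparing payoff streams over the 5 periods until play realigns: cooperate → 19(1+δ+…+δ^4); deviate → 34 + 5(δ+…+δ^4).
Cooperation is sustained iff (19−5)(δ+…+δ^4) ≥ 34−19.
δ+…+δ^4 = 1/4·(1−(1/4)^4)/(1−1/4) = 0.3320, and (34−19)/(19−5) = 1.0714.
0.3320 < 1.0714, so cooperation is not sustainable.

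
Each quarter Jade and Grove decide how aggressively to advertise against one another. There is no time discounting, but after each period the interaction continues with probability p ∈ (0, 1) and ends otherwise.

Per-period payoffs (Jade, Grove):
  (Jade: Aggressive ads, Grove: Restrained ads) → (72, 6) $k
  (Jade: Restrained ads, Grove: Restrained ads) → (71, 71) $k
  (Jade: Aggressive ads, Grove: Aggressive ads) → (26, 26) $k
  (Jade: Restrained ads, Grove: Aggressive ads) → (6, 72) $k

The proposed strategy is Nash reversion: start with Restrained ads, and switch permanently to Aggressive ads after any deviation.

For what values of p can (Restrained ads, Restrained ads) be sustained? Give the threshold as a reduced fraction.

Expected cooperation value is 71 + p·71 + p²·71 + … = 71/(1−p); deviation gives 72 + p·26/(1−p).
71 ≥ 72(1−p) + 26p ⇒ 46p ≥ 1 ⇒ p ≥ 1/46.

1/46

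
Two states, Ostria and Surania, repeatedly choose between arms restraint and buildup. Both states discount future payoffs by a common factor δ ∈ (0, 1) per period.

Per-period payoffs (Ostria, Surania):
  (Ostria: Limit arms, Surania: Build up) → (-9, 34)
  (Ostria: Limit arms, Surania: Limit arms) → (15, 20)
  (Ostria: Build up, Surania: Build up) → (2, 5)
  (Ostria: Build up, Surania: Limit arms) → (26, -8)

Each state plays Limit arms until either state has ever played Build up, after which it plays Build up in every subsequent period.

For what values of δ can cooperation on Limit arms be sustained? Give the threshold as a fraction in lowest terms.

14/29

For Ostria: deviation gain 26−15 = 11, per-period punishment loss 15−2 = 13. IC gives δ ≥ 11/24.
For Surania: gain 14, loss 15 per period, so δ ≥ 14/29.
The tighter constraint is Surania's, so cooperation needs δ ≥ 14/29.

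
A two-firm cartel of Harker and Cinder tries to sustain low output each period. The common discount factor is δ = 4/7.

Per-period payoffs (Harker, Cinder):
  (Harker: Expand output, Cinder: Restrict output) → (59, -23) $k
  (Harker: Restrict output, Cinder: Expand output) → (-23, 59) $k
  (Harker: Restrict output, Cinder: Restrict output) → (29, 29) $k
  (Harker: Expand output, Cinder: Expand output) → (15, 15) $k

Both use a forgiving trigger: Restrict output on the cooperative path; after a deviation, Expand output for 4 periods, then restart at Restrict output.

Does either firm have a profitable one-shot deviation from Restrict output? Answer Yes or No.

IC: δ+…+δ^4 ≥ (59−29)/(29−15) = 15/7.
At δ = 4/7: partial sum = 1.1912 < 2.1429. Cooperation not sustainable.

Yes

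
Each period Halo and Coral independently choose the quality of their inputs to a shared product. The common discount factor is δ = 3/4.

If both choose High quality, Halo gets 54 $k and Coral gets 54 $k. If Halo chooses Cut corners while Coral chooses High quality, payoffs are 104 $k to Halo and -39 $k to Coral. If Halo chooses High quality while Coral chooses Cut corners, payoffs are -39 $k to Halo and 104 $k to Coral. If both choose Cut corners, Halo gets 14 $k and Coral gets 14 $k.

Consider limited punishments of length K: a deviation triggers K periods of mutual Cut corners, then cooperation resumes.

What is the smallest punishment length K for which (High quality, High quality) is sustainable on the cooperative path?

2

Need Σ_{k=1}^{K} δ^k ≥ (104−54)/(54−14) = 1.2500 at δ = 3/4.
At K = 1 the sum is 0.7500 < 1.2500; at K = 2 it is 1.3125 ≥ 1.2500.
So the minimum punishment length is K = 2.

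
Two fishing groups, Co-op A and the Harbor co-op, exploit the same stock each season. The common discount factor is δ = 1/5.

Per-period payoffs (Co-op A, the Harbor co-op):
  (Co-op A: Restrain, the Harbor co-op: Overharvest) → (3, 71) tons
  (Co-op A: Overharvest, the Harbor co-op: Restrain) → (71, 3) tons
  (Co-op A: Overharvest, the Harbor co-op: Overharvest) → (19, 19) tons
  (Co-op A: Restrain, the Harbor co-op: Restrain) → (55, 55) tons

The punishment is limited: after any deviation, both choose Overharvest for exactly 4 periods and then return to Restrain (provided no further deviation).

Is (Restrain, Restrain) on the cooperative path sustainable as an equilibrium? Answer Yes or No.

No

A one-shot deviation gives 71 now, then 19 for 4 periods, then back to 55.
Gain from deviating: (71−55) today; loss: (55−19) in each of the next 4 periods.
No-deviation condition: (55−19)(δ+…+δ^4) ≥ 71−55, i.e. δ+…+δ^4 ≥ 4/9.
At δ = 1/5: δ+…+δ^4 = 0.2496 < 0.4444.
So cooperation is not sustainable.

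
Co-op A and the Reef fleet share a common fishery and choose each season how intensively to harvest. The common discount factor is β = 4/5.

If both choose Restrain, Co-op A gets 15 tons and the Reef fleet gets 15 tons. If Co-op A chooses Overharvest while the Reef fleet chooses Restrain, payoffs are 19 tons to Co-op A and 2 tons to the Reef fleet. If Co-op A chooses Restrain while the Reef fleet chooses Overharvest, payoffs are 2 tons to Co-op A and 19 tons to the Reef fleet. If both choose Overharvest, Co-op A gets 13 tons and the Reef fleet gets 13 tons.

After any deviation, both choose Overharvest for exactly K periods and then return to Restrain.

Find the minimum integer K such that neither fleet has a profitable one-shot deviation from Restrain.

4

IC: β(1−β^K)/(1−β) ≥ (19−15)/(15−13) = 2.
With β = 4/5: need 1 − β^K ≥ 2·(1−4/5)/(4/5), i.e. β^K ≤ 0.5000.
Since (4/5)^3 = 0.5120 and (4/5)^4 = 0.4096, the smallest such K is 4.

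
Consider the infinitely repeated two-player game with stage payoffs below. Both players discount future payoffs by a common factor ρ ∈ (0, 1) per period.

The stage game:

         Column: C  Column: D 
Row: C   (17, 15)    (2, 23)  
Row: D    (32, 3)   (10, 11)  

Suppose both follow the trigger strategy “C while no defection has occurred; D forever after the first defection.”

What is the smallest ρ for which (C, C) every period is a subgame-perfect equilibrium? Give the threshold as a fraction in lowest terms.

Row: cooperation gives 17 each period; deviation gives 32 once then 10 forever.
  17/(1−ρ) ≥ 32 + 10ρ/(1−ρ) ⇒ ρ ≥ 15/22.
Column: cooperation gives 15 each period; deviation gives 23 once then 11 forever.
  ρ ≥ 8/12 = 2/3.
Both must hold, so the binding constraint is Row's: ρ ≥ 15/22.

15/22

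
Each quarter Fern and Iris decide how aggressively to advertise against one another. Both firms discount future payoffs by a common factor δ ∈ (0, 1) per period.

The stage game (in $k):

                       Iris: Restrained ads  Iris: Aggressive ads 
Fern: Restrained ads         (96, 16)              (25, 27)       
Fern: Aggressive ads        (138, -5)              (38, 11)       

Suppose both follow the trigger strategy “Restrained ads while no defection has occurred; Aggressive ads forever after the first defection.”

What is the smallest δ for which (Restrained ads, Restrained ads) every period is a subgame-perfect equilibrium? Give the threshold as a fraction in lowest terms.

11/16

Fern's threshold: (138−96)/(138−38) = 21/50.
Iris's threshold: (27−16)/(27−11) = 11/16.
21/50 < 11/16, so Iris binds and δ* = 11/16.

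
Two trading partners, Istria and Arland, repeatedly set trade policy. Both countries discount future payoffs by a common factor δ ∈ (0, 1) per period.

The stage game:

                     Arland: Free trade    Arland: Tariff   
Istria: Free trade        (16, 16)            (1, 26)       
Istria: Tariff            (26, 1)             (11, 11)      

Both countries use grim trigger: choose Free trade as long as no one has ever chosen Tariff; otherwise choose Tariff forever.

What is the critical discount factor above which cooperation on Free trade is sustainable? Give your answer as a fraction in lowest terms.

2/3

One-period gain from deviating is 26 − 16 = 10. The loss is 16 − 11 = 5 in every subsequent period, with present value 5·δ/(1−δ).
Deviation is unprofitable when 5·δ/(1−δ) ≥ 10, i.e. δ/(1−δ) ≥ 2.
Equivalently δ ≥ 10/(10+5) = 2/3.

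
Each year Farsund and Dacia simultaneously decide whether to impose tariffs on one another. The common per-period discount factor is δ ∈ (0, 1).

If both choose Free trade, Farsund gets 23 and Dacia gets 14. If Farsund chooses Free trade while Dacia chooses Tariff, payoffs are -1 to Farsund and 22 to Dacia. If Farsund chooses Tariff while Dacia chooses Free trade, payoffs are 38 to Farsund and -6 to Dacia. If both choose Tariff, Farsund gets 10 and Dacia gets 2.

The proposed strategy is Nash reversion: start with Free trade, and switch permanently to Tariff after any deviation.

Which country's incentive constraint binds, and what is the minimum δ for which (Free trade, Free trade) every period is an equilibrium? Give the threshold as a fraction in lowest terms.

Farsund's threshold: (38−23)/(38−10) = 15/28.
Dacia's threshold: (22−14)/(22−2) = 2/5.
15/28 > 2/5, so Farsund binds and δ* = 15/28.

Farsund; δ ≥ 15/28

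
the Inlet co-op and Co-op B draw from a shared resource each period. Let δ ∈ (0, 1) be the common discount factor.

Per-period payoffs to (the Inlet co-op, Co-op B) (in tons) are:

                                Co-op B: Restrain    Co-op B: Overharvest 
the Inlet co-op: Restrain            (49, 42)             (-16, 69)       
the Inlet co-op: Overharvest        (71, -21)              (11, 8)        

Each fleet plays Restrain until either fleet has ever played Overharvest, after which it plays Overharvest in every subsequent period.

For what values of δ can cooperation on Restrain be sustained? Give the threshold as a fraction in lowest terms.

27/61

the Inlet co-op: cooperation gives 49 each period; deviation gives 71 once then 11 forever.
  49/(1−δ) ≥ 71 + 11δ/(1−δ) ⇒ δ ≥ 22/60 = 11/30.
Co-op B: cooperation gives 42 each period; deviation gives 69 once then 8 forever.
  δ ≥ 27/61.
Both must hold, so the binding constraint is Co-op B's: δ ≥ 27/61.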